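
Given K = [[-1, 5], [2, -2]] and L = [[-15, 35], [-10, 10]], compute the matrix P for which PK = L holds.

P = [[5, -5], [0, -5]]

Since K sits to the right of P, P = LK⁻¹.
K has determinant -8; K⁻¹ = [[1/4, 5/8], [1/4, 1/8]].
P = LK⁻¹ = [[-15, 35], [-10, 10]] · [[1/4, 5/8], [1/4, 1/8]] = [[5, -5], [0, -5]].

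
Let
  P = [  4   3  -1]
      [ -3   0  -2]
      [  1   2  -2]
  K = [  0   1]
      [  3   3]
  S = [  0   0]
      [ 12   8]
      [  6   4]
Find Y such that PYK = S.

Left-multiply by P⁻¹ and right-multiply by K⁻¹: Y = P⁻¹SK⁻¹.
det P = -2; the adjugate gives P⁻¹ = [[-2, -2, 3], [4, 7/2, -11/2], [3, 5/2, -9/2]].
det K = -3, so K⁻¹ = [[-1, 1/3], [1, 0]].
P⁻¹S = [[-6, -4], [9, 6], [3, 2]].
Y = (P⁻¹S)K⁻¹ = [[2, -2], [-3, 3], [-1, 1]].

Y = [[2, -2], [-3, 3], [-1, 1]]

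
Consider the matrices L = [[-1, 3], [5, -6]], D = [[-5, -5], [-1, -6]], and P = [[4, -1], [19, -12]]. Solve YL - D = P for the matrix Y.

Y = [[-4, -1], [2, 4]]

YL = P + D = [[-1, -6], [18, -18]].
L is on the right of Y, so right-multiply by L⁻¹: Y = (P + D)L⁻¹.
L has determinant -9; L⁻¹ = [[2/3, 1/3], [5/9, 1/9]].
Y = (P + D)L⁻¹ = [[-4, -1], [2, 4]].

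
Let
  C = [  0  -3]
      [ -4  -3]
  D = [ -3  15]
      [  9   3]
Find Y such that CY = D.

C is on the left of Y, so left-multiply by C⁻¹: Y = C⁻¹D.
det C = -12, so C⁻¹ = [[1/4, -1/4], [-1/3, 0]].
Y = C⁻¹D = [[1/4, -1/4], [-1/3, 0]] · [[-3, 15], [9, 3]] = [[-3, 3], [1, -5]].

Y = [[-3, 3], [1, -5]]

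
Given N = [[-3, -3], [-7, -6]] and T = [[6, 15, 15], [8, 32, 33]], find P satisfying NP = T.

P = [[4, -2, -3], [-6, -3, -2]]

Left-multiplying both sides by N⁻¹ gives P = N⁻¹T.
N has determinant -3; N⁻¹ = [[2, -1], [-7/3, 1]].
P = N⁻¹T = [[2, -1], [-7/3, 1]] · [[6, 15, 15], [8, 32, 33]] = [[4, -2, -3], [-6, -3, -2]].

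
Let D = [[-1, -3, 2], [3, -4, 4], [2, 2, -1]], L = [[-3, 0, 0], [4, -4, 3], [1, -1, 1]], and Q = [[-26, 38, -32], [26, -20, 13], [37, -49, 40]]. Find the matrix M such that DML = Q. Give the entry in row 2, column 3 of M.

0

Left-multiply by D⁻¹ and right-multiply by L⁻¹: M = D⁻¹QL⁻¹.
det D = -1, so D⁻¹ = [[4, -1, 4], [-11, 3, -10], [-14, 4, -13]].
det L = 3; the adjugate gives L⁻¹ = [[-1/3, 0, 0], [-1/3, -1, 3], [0, -1, 4]].
D⁻¹Q = [[18, -24, 19], [-6, 12, -9], [-13, 25, -20]].
M = (D⁻¹Q)L⁻¹ = [[2, 5, 4], [-2, -3, 0], [-4, -5, -5]].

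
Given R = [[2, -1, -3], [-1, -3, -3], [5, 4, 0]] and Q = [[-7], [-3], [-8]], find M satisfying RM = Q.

M = [[0], [-2], [3]]

Left-multiplying both sides by R⁻¹ gives M = R⁻¹Q.
R has determinant 6; R⁻¹ = [[2, -2, -1], [-5/2, 5/2, 3/2], [11/6, -13/6, -7/6]].
M = R⁻¹Q = [[2, -2, -1], [-5/2, 5/2, 3/2], [11/6, -13/6, -7/6]] · [[-7], [-3], [-8]] = [[0], [-2], [3]].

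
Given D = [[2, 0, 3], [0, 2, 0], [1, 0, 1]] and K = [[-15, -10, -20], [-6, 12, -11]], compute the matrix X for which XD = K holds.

X = [[-5, -5, -5], [-5, 6, 4]]

Since D sits to the right of X, X = KD⁻¹.
det D = -2; the adjugate gives D⁻¹ = [[-1, 0, 3], [0, 1/2, 0], [1, 0, -2]].
X = KD⁻¹ = [[-15, -10, -20], [-6, 12, -11]] · [[-1, 0, 3], [0, 1/2, 0], [1, 0, -2]] = [[-5, -5, -5], [-5, 6, 4]].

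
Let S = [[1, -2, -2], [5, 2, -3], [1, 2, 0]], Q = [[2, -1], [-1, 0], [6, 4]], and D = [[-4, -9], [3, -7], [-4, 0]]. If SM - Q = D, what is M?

M = [[0, -2], [1, 3], [0, 1]]

SM = D + Q = [[-2, -10], [2, -7], [2, 4]].
Since S multiplies M on the left, M = S⁻¹(D + Q).
det S = -4; the adjugate gives S⁻¹ = [[-3/2, 1, -5/2], [3/4, -1/2, 7/4], [-2, 1, -3]].
M = S⁻¹(D + Q) = [[0, -2], [1, 3], [0, 1]].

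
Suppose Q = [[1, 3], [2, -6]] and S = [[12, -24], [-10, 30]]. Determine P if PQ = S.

Right-multiplying both sides by Q⁻¹ gives P = SQ⁻¹.
det Q = -12; the adjugate gives Q⁻¹ = [[1/2, 1/4], [1/6, -1/12]].
P = SQ⁻¹ = [[12, -24], [-10, 30]] · [[1/2, 1/4], [1/6, -1/12]] = [[2, 5], [0, -5]].

P = [[2, 5], [0, -5]]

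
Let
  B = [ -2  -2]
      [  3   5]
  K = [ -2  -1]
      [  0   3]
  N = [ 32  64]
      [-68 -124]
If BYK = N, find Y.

Y = B⁻¹NK⁻¹ (apply B⁻¹ on the left and K⁻¹ on the right).
det B = -4; the adjugate gives B⁻¹ = [[-5/4, -1/2], [3/4, 1/2]].
det K = -6; the adjugate gives K⁻¹ = [[-1/2, -1/6], [0, 1/3]].
B⁻¹N = [[-6, -18], [-10, -14]].
Y = (B⁻¹N)K⁻¹ = [[3, -5], [5, -3]].

Y = [[3, -5], [5, -3]]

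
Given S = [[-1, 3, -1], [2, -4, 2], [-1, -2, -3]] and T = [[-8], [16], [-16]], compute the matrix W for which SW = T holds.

W = [[4], [0], [4]]

Since S multiplies W on the left, W = S⁻¹T.
det S = 4, so S⁻¹ = [[4, 11/4, 1/2], [1, 1/2, 0], [-2, -5/4, -1/2]].
W = S⁻¹T = [[4, 11/4, 1/2], [1, 1/2, 0], [-2, -5/4, -1/2]] · [[-8], [16], [-16]] = [[4], [0], [4]].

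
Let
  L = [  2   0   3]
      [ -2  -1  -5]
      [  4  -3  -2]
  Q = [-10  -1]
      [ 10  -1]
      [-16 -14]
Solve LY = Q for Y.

Since L multiplies Y on the left, Y = L⁻¹Q.
L has determinant 4; L⁻¹ = [[-13/4, -9/4, 3/4], [-6, -4, 1], [5/2, 3/2, -1/2]].
Y = L⁻¹Q = [[-13/4, -9/4, 3/4], [-6, -4, 1], [5/2, 3/2, -1/2]] · [[-10, -1], [10, -1], [-16, -14]] = [[-2, -5], [4, -4], [-2, 3]].

Y = [[-2, -5], [4, -4], [-2, 3]]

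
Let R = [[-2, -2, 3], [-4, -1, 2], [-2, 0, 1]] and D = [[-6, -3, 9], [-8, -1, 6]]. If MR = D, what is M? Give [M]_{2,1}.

1

R is on the right of M, so right-multiply by R⁻¹: M = DR⁻¹.
det R = -4; the adjugate gives R⁻¹ = [[1/4, -1/2, 1/4], [0, -1, 2], [1/2, -1, 3/2]].
M = DR⁻¹ = [[-6, -3, 9], [-8, -1, 6]] · [[1/4, -1/2, 1/4], [0, -1, 2], [1/2, -1, 3/2]] = [[3, -3, 6], [1, -1, 5]].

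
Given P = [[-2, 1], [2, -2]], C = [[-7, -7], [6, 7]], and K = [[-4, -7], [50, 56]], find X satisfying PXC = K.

X = [[3, 0], [4, -3]]

Left-multiply by P⁻¹ and right-multiply by C⁻¹: X = P⁻¹KC⁻¹.
det P = 2; the adjugate gives P⁻¹ = [[-1, -1/2], [-1, -1]].
det C = -7, so C⁻¹ = [[-1, -1], [6/7, 1]].
P⁻¹K = [[-21, -21], [-46, -49]].
X = (P⁻¹K)C⁻¹ = [[3, 0], [4, -3]].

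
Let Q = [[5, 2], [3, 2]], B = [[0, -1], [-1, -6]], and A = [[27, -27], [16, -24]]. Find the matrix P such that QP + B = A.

QP = A − B = [[27, -26], [17, -18]].
Left-multiplying both sides by Q⁻¹ gives P = Q⁻¹(A − B).
Q has determinant 4; Q⁻¹ = [[1/2, -1/2], [-3/4, 5/4]].
P = Q⁻¹(A − B) = [[5, -4], [1, -3]].

P = [[5, -4], [1, -3]]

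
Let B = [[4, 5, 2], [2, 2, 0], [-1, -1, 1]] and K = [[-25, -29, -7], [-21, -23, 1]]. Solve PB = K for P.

P = [[-4, -4, 1], [-2, -4, 5]]

Since B sits to the right of P, P = KB⁻¹.
B has determinant -2; B⁻¹ = [[-1, 7/2, 2], [1, -3, -2], [0, 1/2, 1]].
P = KB⁻¹ = [[-25, -29, -7], [-21, -23, 1]] · [[-1, 7/2, 2], [1, -3, -2], [0, 1/2, 1]] = [[-4, -4, 1], [-2, -4, 5]].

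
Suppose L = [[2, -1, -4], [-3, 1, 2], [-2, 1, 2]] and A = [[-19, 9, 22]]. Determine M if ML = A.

Right-multiplying both sides by L⁻¹ gives M = AL⁻¹.
det L = 2; the adjugate gives L⁻¹ = [[0, -1, 1], [1, -2, 4], [-1/2, 0, -1/2]].
M = AL⁻¹ = [[-19, 9, 22]] · [[0, -1, 1], [1, -2, 4], [-1/2, 0, -1/2]] = [[-2, 1, 6]].

M = [[-2, 1, 6]]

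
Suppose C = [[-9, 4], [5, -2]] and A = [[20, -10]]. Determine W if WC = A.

C is on the right of W, so right-multiply by C⁻¹: W = AC⁻¹.
det C = -2; the adjugate gives C⁻¹ = [[1, 2], [5/2, 9/2]].
W = AC⁻¹ = [[20, -10]] · [[1, 2], [5/2, 9/2]] = [[-5, -5]].

W = [[-5, -5]]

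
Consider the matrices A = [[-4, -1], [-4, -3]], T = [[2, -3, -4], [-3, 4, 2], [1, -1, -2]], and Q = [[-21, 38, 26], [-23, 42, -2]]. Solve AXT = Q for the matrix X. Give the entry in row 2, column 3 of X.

-5

Left-multiply by A⁻¹ and right-multiply by T⁻¹: X = A⁻¹QT⁻¹.
det A = 8, so A⁻¹ = [[-3/8, 1/8], [1/2, -1/2]].
T has determinant 4; T⁻¹ = [[-3/2, -1/2, 5/2], [-1, 0, 2], [-1/4, -1/4, -1/4]].
A⁻¹Q = [[5, -9, -10], [1, -2, 14]].
X = (A⁻¹Q)T⁻¹ = [[4, 0, -3], [-3, -4, -5]].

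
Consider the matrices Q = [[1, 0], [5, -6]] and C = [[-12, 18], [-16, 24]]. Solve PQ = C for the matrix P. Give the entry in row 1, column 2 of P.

-3

Q is on the right of P, so right-multiply by Q⁻¹: P = CQ⁻¹.
Q has determinant -6; Q⁻¹ = [[1, 0], [5/6, -1/6]].
P = CQ⁻¹ = [[-12, 18], [-16, 24]] · [[1, 0], [5/6, -1/6]] = [[3, -3], [4, -4]].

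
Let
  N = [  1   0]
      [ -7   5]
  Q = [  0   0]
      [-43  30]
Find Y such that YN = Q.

Right-multiplying both sides by N⁻¹ gives Y = QN⁻¹.
det N = 5; the adjugate gives N⁻¹ = [[1, 0], [7/5, 1/5]].
Y = QN⁻¹ = [[0, 0], [-43, 30]] · [[1, 0], [7/5, 1/5]] = [[0, 0], [-1, 6]].

Y = [[0, 0], [-1, 6]]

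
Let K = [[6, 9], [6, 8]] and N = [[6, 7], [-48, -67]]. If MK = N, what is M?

M = [[-1, 2], [-3, -5]]

Right-multiplying both sides by K⁻¹ gives M = NK⁻¹.
det K = -6; the adjugate gives K⁻¹ = [[-4/3, 3/2], [1, -1]].
M = NK⁻¹ = [[6, 7], [-48, -67]] · [[-4/3, 3/2], [1, -1]] = [[-1, 2], [-3, -5]].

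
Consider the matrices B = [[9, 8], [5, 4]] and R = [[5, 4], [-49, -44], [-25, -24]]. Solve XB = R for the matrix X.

B is on the right of X, so right-multiply by B⁻¹: X = RB⁻¹.
det B = -4; the adjugate gives B⁻¹ = [[-1, 2], [5/4, -9/4]].
X = RB⁻¹ = [[5, 4], [-49, -44], [-25, -24]] · [[-1, 2], [5/4, -9/4]] = [[0, 1], [-6, 1], [-5, 4]].

X = [[0, 1], [-6, 1], [-5, 4]]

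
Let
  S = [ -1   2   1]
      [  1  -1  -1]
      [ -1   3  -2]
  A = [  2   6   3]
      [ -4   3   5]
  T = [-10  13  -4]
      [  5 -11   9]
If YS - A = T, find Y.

YS = T + A = [[-8, 19, -1], [1, -8, 14]].
S is on the right of Y, so right-multiply by S⁻¹: Y = (T + A)S⁻¹.
S has determinant 3; S⁻¹ = [[5/3, 7/3, -1/3], [1, 1, 0], [2/3, 1/3, -1/3]].
Y = (T + A)S⁻¹ = [[5, 0, 3], [3, -1, -5]].

Y = [[5, 0, 3], [3, -1, -5]]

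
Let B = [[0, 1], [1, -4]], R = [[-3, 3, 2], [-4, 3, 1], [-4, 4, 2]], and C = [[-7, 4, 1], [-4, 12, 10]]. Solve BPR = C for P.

P = [[4, 4, 1], [1, 3, -2]]

P = B⁻¹CR⁻¹ (apply B⁻¹ on the left and R⁻¹ on the right).
B has determinant -1; B⁻¹ = [[4, 1], [1, 0]].
det R = -2; the adjugate gives R⁻¹ = [[-1, -1, 3/2], [-2, -1, 5/2], [2, 0, -3/2]].
B⁻¹C = [[-32, 28, 14], [-7, 4, 1]].
P = (B⁻¹C)R⁻¹ = [[4, 4, 1], [1, 3, -2]].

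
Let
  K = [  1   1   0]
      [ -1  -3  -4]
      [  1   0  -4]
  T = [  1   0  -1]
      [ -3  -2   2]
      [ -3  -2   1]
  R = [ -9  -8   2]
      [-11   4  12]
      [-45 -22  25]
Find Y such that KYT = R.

Y = K⁻¹RT⁻¹ (apply K⁻¹ on the left and T⁻¹ on the right).
det K = 4, so K⁻¹ = [[3, 1, -1], [-2, -1, 1], [3/4, 1/4, -1/2]].
det T = 2, so T⁻¹ = [[1, 1, -1], [-3/2, -1, 1/2], [0, 1, -1]].
K⁻¹R = [[7, 2, -7], [-16, -10, 9], [13, 6, -8]].
Y = (K⁻¹R)T⁻¹ = [[4, -2, 1], [-1, 3, 2], [4, -1, -2]].

Y = [[4, -2, 1], [-1, 3, 2], [4, -1, -2]]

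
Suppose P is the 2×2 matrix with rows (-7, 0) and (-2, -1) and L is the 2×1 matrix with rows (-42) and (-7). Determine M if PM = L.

P is on the left of M, so left-multiply by P⁻¹: M = P⁻¹L.
det P = 7, so P⁻¹ = [[-1/7, 0], [2/7, -1]].
M = P⁻¹L = [[-1/7, 0], [2/7, -1]] · [[-42], [-7]] = [[6], [-5]].

M = [[6], [-5]]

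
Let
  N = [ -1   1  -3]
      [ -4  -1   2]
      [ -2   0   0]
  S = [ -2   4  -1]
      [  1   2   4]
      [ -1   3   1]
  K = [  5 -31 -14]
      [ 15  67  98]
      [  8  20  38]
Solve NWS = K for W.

W = N⁻¹KS⁻¹ (apply N⁻¹ on the left and S⁻¹ on the right).
det N = 2; the adjugate gives N⁻¹ = [[0, 0, -1/2], [-2, -3, 7], [-1, -1, 5/2]].
det S = -5, so S⁻¹ = [[2, 7/5, -18/5], [1, 3/5, -7/5], [-1, -2/5, 8/5]].
N⁻¹K = [[-4, -10, -19], [1, 1, 0], [0, 14, 11]].
W = (N⁻¹K)S⁻¹ = [[1, -4, -2], [3, 2, -5], [3, 4, -2]].

W = [[1, -4, -2], [3, 2, -5], [3, 4, -2]]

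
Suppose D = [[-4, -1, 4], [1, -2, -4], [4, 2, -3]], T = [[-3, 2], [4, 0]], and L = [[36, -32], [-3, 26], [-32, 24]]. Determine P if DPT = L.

Left-multiply by D⁻¹ and right-multiply by T⁻¹: P = D⁻¹LT⁻¹.
det D = -3; the adjugate gives D⁻¹ = [[-14/3, -5/3, -4], [13/3, 4/3, 4], [-10/3, -4/3, -3]].
T has determinant -8; T⁻¹ = [[0, 1/4], [1/2, 3/8]].
D⁻¹L = [[-35, 10], [24, -8], [-20, 0]].
P = (D⁻¹L)T⁻¹ = [[5, -5], [-4, 3], [0, -5]].

P = [[5, -5], [-4, 3], [0, -5]]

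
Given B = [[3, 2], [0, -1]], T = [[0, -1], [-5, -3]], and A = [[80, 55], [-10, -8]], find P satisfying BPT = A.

P = [[-1, -4], [-2, -2]]

P = B⁻¹AT⁻¹ (apply B⁻¹ on the left and T⁻¹ on the right).
det B = -3, so B⁻¹ = [[1/3, 2/3], [0, -1]].
det T = -5, so T⁻¹ = [[3/5, -1/5], [-1, 0]].
B⁻¹A = [[20, 13], [10, 8]].
P = (B⁻¹A)T⁻¹ = [[-1, -4], [-2, -2]].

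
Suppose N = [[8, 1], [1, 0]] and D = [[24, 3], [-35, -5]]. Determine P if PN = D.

Since N sits to the right of P, P = DN⁻¹.
det N = -1; the adjugate gives N⁻¹ = [[0, 1], [1, -8]].
P = DN⁻¹ = [[24, 3], [-35, -5]] · [[0, 1], [1, -8]] = [[3, 0], [-5, 5]].

P = [[3, 0], [-5, 5]]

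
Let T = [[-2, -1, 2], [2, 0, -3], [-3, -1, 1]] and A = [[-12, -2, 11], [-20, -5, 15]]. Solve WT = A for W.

Right-multiplying both sides by T⁻¹ gives W = AT⁻¹.
det T = -5, so T⁻¹ = [[3/5, 1/5, -3/5], [-7/5, -4/5, 2/5], [2/5, -1/5, -2/5]].
W = AT⁻¹ = [[-12, -2, 11], [-20, -5, 15]] · [[3/5, 1/5, -3/5], [-7/5, -4/5, 2/5], [2/5, -1/5, -2/5]] = [[0, -3, 2], [1, -3, 4]].

W = [[0, -3, 2], [1, -3, 4]]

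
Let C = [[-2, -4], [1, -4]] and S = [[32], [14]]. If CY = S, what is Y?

Y = [[-6], [-5]]

Left-multiplying both sides by C⁻¹ gives Y = C⁻¹S.
det C = 12, so C⁻¹ = [[-1/3, 1/3], [-1/12, -1/6]].
Y = C⁻¹S = [[-1/3, 1/3], [-1/12, -1/6]] · [[32], [14]] = [[-6], [-5]].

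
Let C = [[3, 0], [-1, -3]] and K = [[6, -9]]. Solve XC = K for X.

Right-multiplying both sides by C⁻¹ gives X = KC⁻¹.
C has determinant -9; C⁻¹ = [[1/3, 0], [-1/9, -1/3]].
X = KC⁻¹ = [[6, -9]] · [[1/3, 0], [-1/9, -1/3]] = [[3, 3]].

X = [[3, 3]]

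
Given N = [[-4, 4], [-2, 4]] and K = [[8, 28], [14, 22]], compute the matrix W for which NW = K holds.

W = [[3, -3], [5, 4]]

N is on the left of W, so left-multiply by N⁻¹: W = N⁻¹K.
det N = -8, so N⁻¹ = [[-1/2, 1/2], [-1/4, 1/2]].
W = N⁻¹K = [[-1/2, 1/2], [-1/4, 1/2]] · [[8, 28], [14, 22]] = [[3, -3], [5, 4]].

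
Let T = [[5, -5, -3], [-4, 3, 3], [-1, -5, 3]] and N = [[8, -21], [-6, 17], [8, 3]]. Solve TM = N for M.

M = [[-6, -2], [-4, 1], [-6, 2]]

Left-multiplying both sides by T⁻¹ gives M = T⁻¹N.
det T = 6; the adjugate gives T⁻¹ = [[4, 5, -1], [3/2, 2, -1/2], [23/6, 5, -5/6]].
M = T⁻¹N = [[4, 5, -1], [3/2, 2, -1/2], [23/6, 5, -5/6]] · [[8, -21], [-6, 17], [8, 3]] = [[-6, -2], [-4, 1], [-6, 2]].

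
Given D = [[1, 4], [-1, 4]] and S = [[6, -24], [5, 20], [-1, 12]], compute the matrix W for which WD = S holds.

W = [[0, -6], [5, 0], [1, 2]]

D is on the right of W, so right-multiply by D⁻¹: W = SD⁻¹.
det D = 8, so D⁻¹ = [[1/2, -1/2], [1/8, 1/8]].
W = SD⁻¹ = [[6, -24], [5, 20], [-1, 12]] · [[1/2, -1/2], [1/8, 1/8]] = [[0, -6], [5, 0], [1, 2]].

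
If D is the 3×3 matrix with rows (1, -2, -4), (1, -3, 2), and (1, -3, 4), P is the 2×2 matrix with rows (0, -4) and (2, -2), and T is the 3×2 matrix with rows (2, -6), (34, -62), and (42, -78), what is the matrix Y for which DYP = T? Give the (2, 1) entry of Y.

Isolating Y: multiply by D⁻¹ from the left and P⁻¹ from the right, so Y = D⁻¹TP⁻¹.
det D = -2; the adjugate gives D⁻¹ = [[3, -10, 8], [1, -4, 3], [0, -1/2, 1/2]].
det P = 8; the adjugate gives P⁻¹ = [[-1/4, 1/2], [-1/4, 0]].
D⁻¹T = [[2, -22], [-8, 8], [4, -8]].
Y = (D⁻¹T)P⁻¹ = [[5, 1], [0, -4], [1, 2]].

0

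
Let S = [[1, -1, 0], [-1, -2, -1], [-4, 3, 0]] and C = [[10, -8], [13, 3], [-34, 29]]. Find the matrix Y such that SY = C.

Y = [[4, -5], [-6, 3], [-5, -4]]

Since S multiplies Y on the left, Y = S⁻¹C.
S has determinant -1; S⁻¹ = [[-3, 0, -1], [-4, 0, -1], [11, -1, 3]].
Y = S⁻¹C = [[-3, 0, -1], [-4, 0, -1], [11, -1, 3]] · [[10, -8], [13, 3], [-34, 29]] = [[4, -5], [-6, 3], [-5, -4]].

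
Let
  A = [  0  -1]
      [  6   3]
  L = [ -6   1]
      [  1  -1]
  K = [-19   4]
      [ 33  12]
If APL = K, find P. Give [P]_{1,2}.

Isolating P: multiply by A⁻¹ from the left and L⁻¹ from the right, so P = A⁻¹KL⁻¹.
A has determinant 6; A⁻¹ = [[1/2, 1/6], [-1, 0]].
det L = 5; the adjugate gives L⁻¹ = [[-1/5, -1/5], [-1/5, -6/5]].
A⁻¹K = [[-4, 4], [19, -4]].
P = (A⁻¹K)L⁻¹ = [[0, -4], [-3, 1]].

-4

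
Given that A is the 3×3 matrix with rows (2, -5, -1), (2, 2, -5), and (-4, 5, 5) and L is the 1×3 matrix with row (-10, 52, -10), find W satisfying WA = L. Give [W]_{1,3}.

3

Right-multiplying both sides by A⁻¹ gives W = LA⁻¹.
det A = 2; the adjugate gives A⁻¹ = [[35/2, 10, 27/2], [5, 3, 4], [9, 5, 7]].
W = LA⁻¹ = [[-10, 52, -10]] · [[35/2, 10, 27/2], [5, 3, 4], [9, 5, 7]] = [[-5, 6, 3]].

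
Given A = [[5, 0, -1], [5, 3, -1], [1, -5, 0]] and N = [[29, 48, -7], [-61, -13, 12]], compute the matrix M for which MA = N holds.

M = [[1, 6, -6], [-6, -6, -1]]

Since A sits to the right of M, M = NA⁻¹.
det A = 3; the adjugate gives A⁻¹ = [[-5/3, 5/3, 1], [-1/3, 1/3, 0], [-28/3, 25/3, 5]].
M = NA⁻¹ = [[29, 48, -7], [-61, -13, 12]] · [[-5/3, 5/3, 1], [-1/3, 1/3, 0], [-28/3, 25/3, 5]] = [[1, 6, -6], [-6, -6, -1]].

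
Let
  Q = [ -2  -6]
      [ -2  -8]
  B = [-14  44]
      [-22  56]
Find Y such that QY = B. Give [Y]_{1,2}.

Since Q multiplies Y on the left, Y = Q⁻¹B.
Q has determinant 4; Q⁻¹ = [[-2, 3/2], [1/2, -1/2]].
Y = Q⁻¹B = [[-2, 3/2], [1/2, -1/2]] · [[-14, 44], [-22, 56]] = [[-5, -4], [4, -6]].

-4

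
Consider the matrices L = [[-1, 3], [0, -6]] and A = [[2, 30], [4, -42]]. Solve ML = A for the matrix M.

Right-multiplying both sides by L⁻¹ gives M = AL⁻¹.
det L = 6; the adjugate gives L⁻¹ = [[-1, -1/2], [0, -1/6]].
M = AL⁻¹ = [[2, 30], [4, -42]] · [[-1, -1/2], [0, -1/6]] = [[-2, -6], [-4, 5]].

M = [[-2, -6], [-4, 5]]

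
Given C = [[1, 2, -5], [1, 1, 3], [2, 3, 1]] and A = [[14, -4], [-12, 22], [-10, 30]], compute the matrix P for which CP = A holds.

Left-multiplying both sides by C⁻¹ gives P = C⁻¹A.
det C = -3, so C⁻¹ = [[8/3, 17/3, -11/3], [-5/3, -11/3, 8/3], [-1/3, -1/3, 1/3]].
P = C⁻¹A = [[8/3, 17/3, -11/3], [-5/3, -11/3, 8/3], [-1/3, -1/3, 1/3]] · [[14, -4], [-12, 22], [-10, 30]] = [[6, 4], [-6, 6], [-4, 4]].

P = [[6, 4], [-6, 6], [-4, 4]]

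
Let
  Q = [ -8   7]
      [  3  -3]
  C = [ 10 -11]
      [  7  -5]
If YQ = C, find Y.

Y = [[1, 6], [-2, -3]]

Since Q sits to the right of Y, Y = CQ⁻¹.
det Q = 3; the adjugate gives Q⁻¹ = [[-1, -7/3], [-1, -8/3]].
Y = CQ⁻¹ = [[10, -11], [7, -5]] · [[-1, -7/3], [-1, -8/3]] = [[1, 6], [-2, -3]].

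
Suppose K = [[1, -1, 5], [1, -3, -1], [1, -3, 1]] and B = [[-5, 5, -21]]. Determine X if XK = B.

K is on the right of X, so right-multiply by K⁻¹: X = BK⁻¹.
det K = -4, so K⁻¹ = [[3/2, 7/2, -4], [1/2, 1, -3/2], [0, -1/2, 1/2]].
X = BK⁻¹ = [[-5, 5, -21]] · [[3/2, 7/2, -4], [1/2, 1, -3/2], [0, -1/2, 1/2]] = [[-5, -2, 2]].

X = [[-5, -2, 2]]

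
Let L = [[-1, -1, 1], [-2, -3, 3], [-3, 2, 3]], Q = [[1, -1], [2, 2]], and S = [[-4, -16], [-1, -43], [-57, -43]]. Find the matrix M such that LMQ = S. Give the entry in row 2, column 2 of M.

Left-multiply by L⁻¹ and right-multiply by Q⁻¹: M = L⁻¹SQ⁻¹.
L has determinant 5; L⁻¹ = [[-3, 1, 0], [-3/5, 0, 1/5], [-13/5, 1, 1/5]].
det Q = 4; the adjugate gives Q⁻¹ = [[1/2, 1/4], [-1/2, 1/4]].
L⁻¹S = [[11, 5], [-9, 1], [-2, -10]].
M = (L⁻¹S)Q⁻¹ = [[3, 4], [-5, -2], [4, -3]].

-2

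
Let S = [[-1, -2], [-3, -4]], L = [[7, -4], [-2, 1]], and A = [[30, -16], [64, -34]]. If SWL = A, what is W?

W = [[0, 2], [-1, 3]]

Left-multiply by S⁻¹ and right-multiply by L⁻¹: W = S⁻¹AL⁻¹.
det S = -2, so S⁻¹ = [[2, -1], [-3/2, 1/2]].
L has determinant -1; L⁻¹ = [[-1, -4], [-2, -7]].
S⁻¹A = [[-4, 2], [-13, 7]].
W = (S⁻¹A)L⁻¹ = [[0, 2], [-1, 3]].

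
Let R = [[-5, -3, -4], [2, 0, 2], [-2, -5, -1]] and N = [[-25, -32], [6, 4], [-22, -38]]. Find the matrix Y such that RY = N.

Since R multiplies Y on the left, Y = R⁻¹N.
R has determinant -4; R⁻¹ = [[-5/2, -17/4, 3/2], [1/2, 3/4, -1/2], [5/2, 19/4, -3/2]].
Y = R⁻¹N = [[-5/2, -17/4, 3/2], [1/2, 3/4, -1/2], [5/2, 19/4, -3/2]] · [[-25, -32], [6, 4], [-22, -38]] = [[4, 6], [3, 6], [-1, -4]].

Y = [[4, 6], [3, 6], [-1, -4]]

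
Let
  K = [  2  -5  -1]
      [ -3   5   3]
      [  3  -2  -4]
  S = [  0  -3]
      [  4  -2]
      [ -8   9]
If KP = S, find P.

Left-multiplying both sides by K⁻¹ gives P = K⁻¹S.
det K = -4, so K⁻¹ = [[7/2, 9/2, 5/2], [3/4, 5/4, 3/4], [9/4, 11/4, 5/4]].
P = K⁻¹S = [[7/2, 9/2, 5/2], [3/4, 5/4, 3/4], [9/4, 11/4, 5/4]] · [[0, -3], [4, -2], [-8, 9]] = [[-2, 3], [-1, 2], [1, -1]].

P = [[-2, 3], [-1, 2], [1, -1]]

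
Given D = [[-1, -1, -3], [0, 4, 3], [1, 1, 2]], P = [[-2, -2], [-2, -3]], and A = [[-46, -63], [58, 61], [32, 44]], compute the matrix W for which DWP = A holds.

Left-multiply by D⁻¹ and right-multiply by P⁻¹: W = D⁻¹AP⁻¹.
det D = 4; the adjugate gives D⁻¹ = [[5/4, -1/4, 9/4], [3/4, 1/4, 3/4], [-1, 0, -1]].
P has determinant 2; P⁻¹ = [[-3/2, 1], [1, -1]].
D⁻¹A = [[0, 5], [4, 1], [14, 19]].
W = (D⁻¹A)P⁻¹ = [[5, -5], [-5, 3], [-2, -5]].

W = [[5, -5], [-5, 3], [-2, -5]]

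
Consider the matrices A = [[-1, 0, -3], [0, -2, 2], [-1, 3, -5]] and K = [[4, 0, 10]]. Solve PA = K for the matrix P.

P = [[-2, -3, -2]]

Since A sits to the right of P, P = KA⁻¹.
A has determinant 2; A⁻¹ = [[2, -9/2, -3], [-1, 1, 1], [-1, 3/2, 1]].
P = KA⁻¹ = [[4, 0, 10]] · [[2, -9/2, -3], [-1, 1, 1], [-1, 3/2, 1]] = [[-2, -3, -2]].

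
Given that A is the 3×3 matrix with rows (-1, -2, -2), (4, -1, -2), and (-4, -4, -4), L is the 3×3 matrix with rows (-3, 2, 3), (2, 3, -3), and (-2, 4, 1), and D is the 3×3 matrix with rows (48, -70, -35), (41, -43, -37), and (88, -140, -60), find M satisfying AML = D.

M = [[-2, 0, 1], [5, -1, 5], [1, 2, 0]]

M = A⁻¹DL⁻¹ (apply A⁻¹ on the left and L⁻¹ on the right).
det A = -4; the adjugate gives A⁻¹ = [[1, 0, -1/2], [-6, 1, 5/2], [5, -1, -9/4]].
det L = 5, so L⁻¹ = [[3, 2, -3], [4/5, 3/5, -3/5], [14/5, 8/5, -13/5]].
A⁻¹D = [[4, 0, -5], [-27, 27, 23], [1, 8, -3]].
M = (A⁻¹D)L⁻¹ = [[-2, 0, 1], [5, -1, 5], [1, 2, 0]].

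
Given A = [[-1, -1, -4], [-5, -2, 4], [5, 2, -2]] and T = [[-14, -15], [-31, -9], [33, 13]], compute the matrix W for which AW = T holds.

W = [[5, 1], [5, 6], [1, 2]]

Since A multiplies W on the left, W = A⁻¹T.
det A = -6, so A⁻¹ = [[2/3, 5/3, 2], [-5/3, -11/3, -4], [0, 1/2, 1/2]].
W = A⁻¹T = [[2/3, 5/3, 2], [-5/3, -11/3, -4], [0, 1/2, 1/2]] · [[-14, -15], [-31, -9], [33, 13]] = [[5, 1], [5, 6], [1, 2]].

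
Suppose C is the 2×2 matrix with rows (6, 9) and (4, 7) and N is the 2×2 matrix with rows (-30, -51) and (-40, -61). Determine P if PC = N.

Right-multiplying both sides by C⁻¹ gives P = NC⁻¹.
C has determinant 6; C⁻¹ = [[7/6, -3/2], [-2/3, 1]].
P = NC⁻¹ = [[-30, -51], [-40, -61]] · [[7/6, -3/2], [-2/3, 1]] = [[-1, -6], [-6, -1]].

P = [[-1, -6], [-6, -1]]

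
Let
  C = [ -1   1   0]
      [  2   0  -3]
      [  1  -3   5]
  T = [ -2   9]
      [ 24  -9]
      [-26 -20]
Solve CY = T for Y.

Left-multiplying both sides by C⁻¹ gives Y = C⁻¹T.
C has determinant -4; C⁻¹ = [[9/4, 5/4, 3/4], [13/4, 5/4, 3/4], [3/2, 1/2, 1/2]].
Y = C⁻¹T = [[9/4, 5/4, 3/4], [13/4, 5/4, 3/4], [3/2, 1/2, 1/2]] · [[-2, 9], [24, -9], [-26, -20]] = [[6, -6], [4, 3], [-4, -1]].

Y = [[6, -6], [4, 3], [-4, -1]]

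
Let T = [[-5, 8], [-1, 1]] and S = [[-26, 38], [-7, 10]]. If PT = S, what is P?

T is on the right of P, so right-multiply by T⁻¹: P = ST⁻¹.
T has determinant 3; T⁻¹ = [[1/3, -8/3], [1/3, -5/3]].
P = ST⁻¹ = [[-26, 38], [-7, 10]] · [[1/3, -8/3], [1/3, -5/3]] = [[4, 6], [1, 2]].

P = [[4, 6], [1, 2]]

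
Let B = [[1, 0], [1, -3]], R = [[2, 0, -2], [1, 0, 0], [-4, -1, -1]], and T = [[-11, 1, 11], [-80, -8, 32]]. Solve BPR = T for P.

P = B⁻¹TR⁻¹ (apply B⁻¹ on the left and R⁻¹ on the right).
det B = -3, so B⁻¹ = [[1, 0], [1/3, -1/3]].
det R = 2; the adjugate gives R⁻¹ = [[0, 1, 0], [1/2, -5, -1], [-1/2, 1, 0]].
B⁻¹T = [[-11, 1, 11], [23, 3, -7]].
P = (B⁻¹T)R⁻¹ = [[-5, -5, -1], [5, 1, -3]].

P = [[-5, -5, -1], [5, 1, -3]]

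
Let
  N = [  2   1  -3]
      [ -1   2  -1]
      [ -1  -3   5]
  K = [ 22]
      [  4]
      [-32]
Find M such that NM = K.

Left-multiplying both sides by N⁻¹ gives M = N⁻¹K.
det N = 5; the adjugate gives N⁻¹ = [[7/5, 4/5, 1], [6/5, 7/5, 1], [1, 1, 1]].
M = N⁻¹K = [[7/5, 4/5, 1], [6/5, 7/5, 1], [1, 1, 1]] · [[22], [4], [-32]] = [[2], [0], [-6]].

M = [[2], [0], [-6]]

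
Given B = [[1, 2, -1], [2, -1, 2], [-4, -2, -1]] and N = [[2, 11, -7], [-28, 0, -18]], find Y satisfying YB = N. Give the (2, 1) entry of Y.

4

Since B sits to the right of Y, Y = NB⁻¹.
B has determinant 1; B⁻¹ = [[5, 4, 3], [-6, -5, -4], [-8, -6, -5]].
Y = NB⁻¹ = [[2, 11, -7], [-28, 0, -18]] · [[5, 4, 3], [-6, -5, -4], [-8, -6, -5]] = [[0, -5, -3], [4, -4, 6]].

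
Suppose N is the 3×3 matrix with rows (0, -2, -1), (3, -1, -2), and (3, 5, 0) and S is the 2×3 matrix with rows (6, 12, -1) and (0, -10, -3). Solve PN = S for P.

P = [[5, -2, 4], [-1, 2, -2]]

Right-multiplying both sides by N⁻¹ gives P = SN⁻¹.
det N = -6; the adjugate gives N⁻¹ = [[-5/3, 5/6, -1/2], [1, -1/2, 1/2], [-3, 1, -1]].
P = SN⁻¹ = [[6, 12, -1], [0, -10, -3]] · [[-5/3, 5/6, -1/2], [1, -1/2, 1/2], [-3, 1, -1]] = [[5, -2, 4], [-1, 2, -2]].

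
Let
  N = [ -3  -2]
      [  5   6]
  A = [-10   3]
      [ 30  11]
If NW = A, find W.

Since N multiplies W on the left, W = N⁻¹A.
det N = -8; the adjugate gives N⁻¹ = [[-3/4, -1/4], [5/8, 3/8]].
W = N⁻¹A = [[-3/4, -1/4], [5/8, 3/8]] · [[-10, 3], [30, 11]] = [[0, -5], [5, 6]].

W = [[0, -5], [5, 6]]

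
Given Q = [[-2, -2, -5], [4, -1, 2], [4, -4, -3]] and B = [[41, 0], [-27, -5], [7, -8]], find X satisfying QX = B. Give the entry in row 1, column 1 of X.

-5

Q is on the left of X, so left-multiply by Q⁻¹: X = Q⁻¹B.
det Q = -2, so Q⁻¹ = [[-11/2, -7, 9/2], [-10, -13, 8], [6, 8, -5]].
X = Q⁻¹B = [[-11/2, -7, 9/2], [-10, -13, 8], [6, 8, -5]] · [[41, 0], [-27, -5], [7, -8]] = [[-5, -1], [-3, 1], [-5, 0]].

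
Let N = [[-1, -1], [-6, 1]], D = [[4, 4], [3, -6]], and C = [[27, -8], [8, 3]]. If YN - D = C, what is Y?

Y = [[-1, -5], [1, -2]]

YN = C + D = [[31, -4], [11, -3]].
Right-multiplying both sides by N⁻¹ gives Y = (C + D)N⁻¹.
det N = -7, so N⁻¹ = [[-1/7, -1/7], [-6/7, 1/7]].
Y = (C + D)N⁻¹ = [[-1, -5], [1, -2]].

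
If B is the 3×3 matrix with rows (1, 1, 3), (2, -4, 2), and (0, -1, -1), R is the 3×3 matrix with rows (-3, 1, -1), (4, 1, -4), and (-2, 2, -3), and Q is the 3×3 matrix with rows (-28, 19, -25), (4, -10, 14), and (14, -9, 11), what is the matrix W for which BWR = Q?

Isolating W: multiply by B⁻¹ from the left and R⁻¹ from the right, so W = B⁻¹QR⁻¹.
det B = 2, so B⁻¹ = [[3, -1, 7], [1, -1/2, 2], [-1, 1/2, -3]].
R has determinant -5; R⁻¹ = [[-1, -1/5, 3/5], [-4, -7/5, 16/5], [-2, -4/5, 7/5]].
B⁻¹Q = [[10, 4, -12], [-2, 6, -10], [-12, 3, -1]].
W = (B⁻¹Q)R⁻¹ = [[-2, 2, 2], [-2, 0, 4], [2, -1, 1]].

W = [[-2, 2, 2], [-2, 0, 4], [2, -1, 1]]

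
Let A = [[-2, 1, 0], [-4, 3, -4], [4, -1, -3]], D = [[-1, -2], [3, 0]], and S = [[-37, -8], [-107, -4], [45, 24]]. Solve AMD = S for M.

M = [[-1, 3], [2, -5], [2, 2]]

Isolating M: multiply by A⁻¹ from the left and D⁻¹ from the right, so M = A⁻¹SD⁻¹.
det A = -2, so A⁻¹ = [[13/2, -3/2, 2], [14, -3, 4], [4, -1, 1]].
det D = 6, so D⁻¹ = [[0, 1/3], [-1/2, -1/6]].
A⁻¹S = [[10, 2], [-17, -4], [4, -4]].
M = (A⁻¹S)D⁻¹ = [[-1, 3], [2, -5], [2, 2]].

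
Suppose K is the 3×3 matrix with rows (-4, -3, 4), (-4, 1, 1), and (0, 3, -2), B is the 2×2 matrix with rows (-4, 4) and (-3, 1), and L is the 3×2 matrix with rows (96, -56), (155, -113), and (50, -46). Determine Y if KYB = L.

Y = [[4, 3], [-5, -4], [-2, -5]]

Isolating Y: multiply by K⁻¹ from the left and B⁻¹ from the right, so Y = K⁻¹LB⁻¹.
det K = -4; the adjugate gives K⁻¹ = [[5/4, -3/2, 7/4], [2, -2, 3], [3, -3, 4]].
B has determinant 8; B⁻¹ = [[1/8, -1/2], [3/8, -1/2]].
K⁻¹L = [[-25, 19], [32, -24], [23, -13]].
Y = (K⁻¹L)B⁻¹ = [[4, 3], [-5, -4], [-2, -5]].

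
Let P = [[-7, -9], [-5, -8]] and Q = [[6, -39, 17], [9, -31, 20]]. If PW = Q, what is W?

Since P multiplies W on the left, W = P⁻¹Q.
det P = 11, so P⁻¹ = [[-8/11, 9/11], [5/11, -7/11]].
W = P⁻¹Q = [[-8/11, 9/11], [5/11, -7/11]] · [[6, -39, 17], [9, -31, 20]] = [[3, 3, 4], [-3, 2, -5]].

W = [[3, 3, 4], [-3, 2, -5]]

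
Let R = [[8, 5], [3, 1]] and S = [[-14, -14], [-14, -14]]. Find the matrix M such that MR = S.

M = [[-4, 6], [-4, 6]]

Since R sits to the right of M, M = SR⁻¹.
det R = -7; the adjugate gives R⁻¹ = [[-1/7, 5/7], [3/7, -8/7]].
M = SR⁻¹ = [[-14, -14], [-14, -14]] · [[-1/7, 5/7], [3/7, -8/7]] = [[-4, 6], [-4, 6]].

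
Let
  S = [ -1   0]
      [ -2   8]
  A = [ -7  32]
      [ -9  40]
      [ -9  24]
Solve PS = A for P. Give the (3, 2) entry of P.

3

Right-multiplying both sides by S⁻¹ gives P = AS⁻¹.
det S = -8; the adjugate gives S⁻¹ = [[-1, 0], [-1/4, 1/8]].
P = AS⁻¹ = [[-7, 32], [-9, 40], [-9, 24]] · [[-1, 0], [-1/4, 1/8]] = [[-1, 4], [-1, 5], [3, 3]].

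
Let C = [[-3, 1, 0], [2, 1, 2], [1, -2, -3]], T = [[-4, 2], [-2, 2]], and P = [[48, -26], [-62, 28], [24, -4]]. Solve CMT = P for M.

Isolating M: multiply by C⁻¹ from the left and T⁻¹ from the right, so M = C⁻¹PT⁻¹.
det C = 5; the adjugate gives C⁻¹ = [[1/5, 3/5, 2/5], [8/5, 9/5, 6/5], [-1, -1, -1]].
T has determinant -4; T⁻¹ = [[-1/2, 1/2], [-1/2, 1]].
C⁻¹P = [[-18, 10], [-6, 4], [-10, 2]].
M = (C⁻¹P)T⁻¹ = [[4, 1], [1, 1], [4, -3]].

M = [[4, 1], [1, 1], [4, -3]]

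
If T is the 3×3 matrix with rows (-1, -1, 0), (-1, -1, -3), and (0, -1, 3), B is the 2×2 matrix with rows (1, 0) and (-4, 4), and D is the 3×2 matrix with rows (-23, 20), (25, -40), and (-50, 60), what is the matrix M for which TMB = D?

Left-multiply by T⁻¹ and right-multiply by B⁻¹: M = T⁻¹DB⁻¹.
det T = 3; the adjugate gives T⁻¹ = [[-2, 1, 1], [1, -1, -1], [1/3, -1/3, 0]].
det B = 4, so B⁻¹ = [[1, 0], [1, 1/4]].
T⁻¹D = [[21, -20], [2, 0], [-16, 20]].
M = (T⁻¹D)B⁻¹ = [[1, -5], [2, 0], [4, 5]].

M = [[1, -5], [2, 0], [4, 5]]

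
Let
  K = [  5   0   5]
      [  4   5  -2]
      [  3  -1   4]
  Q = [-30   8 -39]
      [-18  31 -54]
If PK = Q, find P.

K is on the right of P, so right-multiply by K⁻¹: P = QK⁻¹.
K has determinant -5; K⁻¹ = [[-18/5, 1, 5], [22/5, -1, -6], [19/5, -1, -5]].
P = QK⁻¹ = [[-30, 8, -39], [-18, 31, -54]] · [[-18/5, 1, 5], [22/5, -1, -6], [19/5, -1, -5]] = [[-5, 1, -3], [-4, 5, -6]].

P = [[-5, 1, -3], [-4, 5, -6]]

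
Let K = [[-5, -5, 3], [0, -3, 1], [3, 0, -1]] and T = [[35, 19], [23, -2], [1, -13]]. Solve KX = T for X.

X = [[2, -5], [-6, 0], [5, -2]]

Left-multiplying both sides by K⁻¹ gives X = K⁻¹T.
det K = -3, so K⁻¹ = [[-1, 5/3, -4/3], [-1, 4/3, -5/3], [-3, 5, -5]].
X = K⁻¹T = [[-1, 5/3, -4/3], [-1, 4/3, -5/3], [-3, 5, -5]] · [[35, 19], [23, -2], [1, -13]] = [[2, -5], [-6, 0], [5, -2]].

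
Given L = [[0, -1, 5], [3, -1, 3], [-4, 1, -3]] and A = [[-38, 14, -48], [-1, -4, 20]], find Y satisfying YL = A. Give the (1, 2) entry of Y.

Right-multiplying both sides by L⁻¹ gives Y = AL⁻¹.
det L = -2, so L⁻¹ = [[0, -1, -1], [3/2, -10, -15/2], [1/2, -2, -3/2]].
Y = AL⁻¹ = [[-38, 14, -48], [-1, -4, 20]] · [[0, -1, -1], [3/2, -10, -15/2], [1/2, -2, -3/2]] = [[-3, -6, 5], [4, 1, 1]].

-6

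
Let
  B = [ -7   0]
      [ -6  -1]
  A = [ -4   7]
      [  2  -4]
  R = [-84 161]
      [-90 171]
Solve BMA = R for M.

M = [[-1, 4], [-3, 3]]

M = B⁻¹RA⁻¹ (apply B⁻¹ on the left and A⁻¹ on the right).
det B = 7; the adjugate gives B⁻¹ = [[-1/7, 0], [6/7, -1]].
det A = 2; the adjugate gives A⁻¹ = [[-2, -7/2], [-1, -2]].
B⁻¹R = [[12, -23], [18, -33]].
M = (B⁻¹R)A⁻¹ = [[-1, 4], [-3, 3]].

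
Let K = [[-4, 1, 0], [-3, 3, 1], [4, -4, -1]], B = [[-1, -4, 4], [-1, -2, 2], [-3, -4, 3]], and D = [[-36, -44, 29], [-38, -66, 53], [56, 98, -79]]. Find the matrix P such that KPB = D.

Isolating P: multiply by K⁻¹ from the left and B⁻¹ from the right, so P = K⁻¹DB⁻¹.
K has determinant -3; K⁻¹ = [[-1/3, -1/3, -1/3], [-1/3, -4/3, -4/3], [0, 4, 3]].
det B = 2; the adjugate gives B⁻¹ = [[1, -2, 0], [-3/2, 9/2, -1], [-1, 4, -1]].
K⁻¹D = [[6, 4, -1], [-12, -28, 25], [16, 30, -25]].
P = (K⁻¹D)B⁻¹ = [[1, 2, -3], [5, -2, 3], [-4, 3, -5]].

P = [[1, 2, -3], [5, -2, 3], [-4, 3, -5]]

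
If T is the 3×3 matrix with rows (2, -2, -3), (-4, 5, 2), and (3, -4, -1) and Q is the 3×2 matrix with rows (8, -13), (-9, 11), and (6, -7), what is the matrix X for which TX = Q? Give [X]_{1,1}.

0

Since T multiplies X on the left, X = T⁻¹Q.
T has determinant -1; T⁻¹ = [[-3, -10, -11], [-2, -7, -8], [-1, -2, -2]].
X = T⁻¹Q = [[-3, -10, -11], [-2, -7, -8], [-1, -2, -2]] · [[8, -13], [-9, 11], [6, -7]] = [[0, 6], [-1, 5], [-2, 5]].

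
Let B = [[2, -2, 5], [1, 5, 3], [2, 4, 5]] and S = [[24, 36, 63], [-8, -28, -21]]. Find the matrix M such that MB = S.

M = [[5, 6, 4], [1, -2, -4]]

B is on the right of M, so right-multiply by B⁻¹: M = SB⁻¹.
B has determinant -6; B⁻¹ = [[-13/6, -5, 31/6], [-1/6, 0, 1/6], [1, 2, -2]].
M = SB⁻¹ = [[24, 36, 63], [-8, -28, -21]] · [[-13/6, -5, 31/6], [-1/6, 0, 1/6], [1, 2, -2]] = [[5, 6, 4], [1, -2, -4]].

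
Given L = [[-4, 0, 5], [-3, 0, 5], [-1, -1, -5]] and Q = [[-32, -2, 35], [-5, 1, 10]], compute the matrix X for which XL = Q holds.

Right-multiplying both sides by L⁻¹ gives X = QL⁻¹.
det L = -5, so L⁻¹ = [[-1, 1, 0], [4, -5, -1], [-3/5, 4/5, 0]].
X = QL⁻¹ = [[-32, -2, 35], [-5, 1, 10]] · [[-1, 1, 0], [4, -5, -1], [-3/5, 4/5, 0]] = [[3, 6, 2], [3, -2, -1]].

X = [[3, 6, 2], [3, -2, -1]]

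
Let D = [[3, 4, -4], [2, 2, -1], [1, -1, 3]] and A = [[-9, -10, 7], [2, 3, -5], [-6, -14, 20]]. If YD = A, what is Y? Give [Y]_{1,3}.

0

Right-multiplying both sides by D⁻¹ gives Y = AD⁻¹.
det D = 3, so D⁻¹ = [[5/3, -8/3, 4/3], [-7/3, 13/3, -5/3], [-4/3, 7/3, -2/3]].
Y = AD⁻¹ = [[-9, -10, 7], [2, 3, -5], [-6, -14, 20]] · [[5/3, -8/3, 4/3], [-7/3, 13/3, -5/3], [-4/3, 7/3, -2/3]] = [[-1, -3, 0], [3, -4, 1], [-4, 2, 2]].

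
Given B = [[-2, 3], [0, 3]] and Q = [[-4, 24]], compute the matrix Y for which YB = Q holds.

B is on the right of Y, so right-multiply by B⁻¹: Y = QB⁻¹.
det B = -6; the adjugate gives B⁻¹ = [[-1/2, 1/2], [0, 1/3]].
Y = QB⁻¹ = [[-4, 24]] · [[-1/2, 1/2], [0, 1/3]] = [[2, 6]].

Y = [[2, 6]]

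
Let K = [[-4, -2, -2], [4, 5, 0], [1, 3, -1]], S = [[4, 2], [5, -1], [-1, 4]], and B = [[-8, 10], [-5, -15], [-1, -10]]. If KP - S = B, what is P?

KP = B + S = [[-4, 12], [0, -16], [-2, -6]].
Since K multiplies P on the left, P = K⁻¹(B + S).
K has determinant -2; K⁻¹ = [[5/2, 4, -5], [-2, -3, 4], [-7/2, -5, 6]].
P = K⁻¹(B + S) = [[0, -4], [0, 0], [2, 2]].

P = [[0, -4], [0, 0], [2, 2]]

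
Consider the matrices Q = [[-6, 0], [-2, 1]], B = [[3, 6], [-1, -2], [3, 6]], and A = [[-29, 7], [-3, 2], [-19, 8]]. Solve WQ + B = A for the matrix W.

W = [[5, 1], [-1, 4], [3, 2]]

WQ = A − B = [[-32, 1], [-2, 4], [-22, 2]].
Q is on the right of W, so right-multiply by Q⁻¹: W = (A − B)Q⁻¹.
det Q = -6; the adjugate gives Q⁻¹ = [[-1/6, 0], [-1/3, 1]].
W = (A − B)Q⁻¹ = [[5, 1], [-1, 4], [3, 2]].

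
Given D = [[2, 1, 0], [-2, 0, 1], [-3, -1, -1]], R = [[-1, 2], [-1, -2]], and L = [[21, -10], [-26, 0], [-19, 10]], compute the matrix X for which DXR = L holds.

X = [[-4, -4], [-5, 0], [5, 5]]

Isolating X: multiply by D⁻¹ from the left and R⁻¹ from the right, so X = D⁻¹LR⁻¹.
det D = -3; the adjugate gives D⁻¹ = [[-1/3, -1/3, -1/3], [5/3, 2/3, 2/3], [-2/3, 1/3, -2/3]].
det R = 4, so R⁻¹ = [[-1/2, -1/2], [1/4, -1/4]].
D⁻¹L = [[8, 0], [5, -10], [-10, 0]].
X = (D⁻¹L)R⁻¹ = [[-4, -4], [-5, 0], [5, 5]].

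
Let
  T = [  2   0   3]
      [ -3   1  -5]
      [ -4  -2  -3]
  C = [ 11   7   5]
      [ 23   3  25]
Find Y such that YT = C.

Right-multiplying both sides by T⁻¹ gives Y = CT⁻¹.
det T = 4; the adjugate gives T⁻¹ = [[-13/4, -3/2, -3/4], [11/4, 3/2, 1/4], [5/2, 1, 1/2]].
Y = CT⁻¹ = [[11, 7, 5], [23, 3, 25]] · [[-13/4, -3/2, -3/4], [11/4, 3/2, 1/4], [5/2, 1, 1/2]] = [[-4, -1, -4], [-4, -5, -4]].

Y = [[-4, -1, -4], [-4, -5, -4]]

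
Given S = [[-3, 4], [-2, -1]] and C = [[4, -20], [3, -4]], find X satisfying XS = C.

X = [[-4, 4], [-1, 0]]

S is on the right of X, so right-multiply by S⁻¹: X = CS⁻¹.
det S = 11, so S⁻¹ = [[-1/11, -4/11], [2/11, -3/11]].
X = CS⁻¹ = [[4, -20], [3, -4]] · [[-1/11, -4/11], [2/11, -3/11]] = [[-4, 4], [-1, 0]].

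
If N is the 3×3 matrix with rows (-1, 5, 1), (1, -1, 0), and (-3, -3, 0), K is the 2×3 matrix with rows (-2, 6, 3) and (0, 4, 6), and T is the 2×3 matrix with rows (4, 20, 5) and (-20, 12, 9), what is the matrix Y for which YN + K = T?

Y = [[2, 2, -2], [3, -5, 4]]

YN = T − K = [[6, 14, 2], [-20, 8, 3]].
Right-multiplying both sides by N⁻¹ gives Y = (T − K)N⁻¹.
det N = -6; the adjugate gives N⁻¹ = [[0, 1/2, -1/6], [0, -1/2, -1/6], [1, 3, 2/3]].
Y = (T − K)N⁻¹ = [[2, 2, -2], [3, -5, 4]].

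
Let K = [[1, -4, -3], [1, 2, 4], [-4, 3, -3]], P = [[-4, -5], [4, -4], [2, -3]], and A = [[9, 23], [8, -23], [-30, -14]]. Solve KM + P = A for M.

M = [[2, 5], [-5, -2], [3, -5]]

KM = A − P = [[13, 28], [4, -19], [-32, -11]].
Since K multiplies M on the left, M = K⁻¹(A − P).
det K = 1, so K⁻¹ = [[-18, -21, -10], [-13, -15, -7], [11, 13, 6]].
M = K⁻¹(A − P) = [[2, 5], [-5, -2], [3, -5]].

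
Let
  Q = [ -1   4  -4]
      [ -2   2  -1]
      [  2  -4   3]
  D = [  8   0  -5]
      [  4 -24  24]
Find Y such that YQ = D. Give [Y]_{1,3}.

-1

Right-multiplying both sides by Q⁻¹ gives Y = DQ⁻¹.
det Q = -2, so Q⁻¹ = [[-1, -2, -2], [-2, -5/2, -7/2], [-2, -2, -3]].
Y = DQ⁻¹ = [[8, 0, -5], [4, -24, 24]] · [[-1, -2, -2], [-2, -5/2, -7/2], [-2, -2, -3]] = [[2, -6, -1], [-4, 4, 4]].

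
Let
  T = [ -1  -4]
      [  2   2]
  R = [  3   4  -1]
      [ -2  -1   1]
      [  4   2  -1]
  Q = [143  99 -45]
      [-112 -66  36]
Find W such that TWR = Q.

Isolating W: multiply by T⁻¹ from the left and R⁻¹ from the right, so W = T⁻¹QR⁻¹.
det T = 6; the adjugate gives T⁻¹ = [[1/3, 2/3], [-1/3, -1/6]].
det R = 5, so R⁻¹ = [[-1/5, 2/5, 3/5], [2/5, 1/5, -1/5], [0, 2, 1]].
T⁻¹Q = [[-27, -11, 9], [-29, -22, 9]].
W = (T⁻¹Q)R⁻¹ = [[1, 5, -5], [-3, 2, -4]].

W = [[1, 5, -5], [-3, 2, -4]]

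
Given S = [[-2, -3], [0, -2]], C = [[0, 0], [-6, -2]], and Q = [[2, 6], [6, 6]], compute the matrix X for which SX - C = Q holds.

SX = Q + C = [[2, 6], [0, 4]].
Since S multiplies X on the left, X = S⁻¹(Q + C).
S has determinant 4; S⁻¹ = [[-1/2, 3/4], [0, -1/2]].
X = S⁻¹(Q + C) = [[-1, 0], [0, -2]].

X = [[-1, 0], [0, -2]]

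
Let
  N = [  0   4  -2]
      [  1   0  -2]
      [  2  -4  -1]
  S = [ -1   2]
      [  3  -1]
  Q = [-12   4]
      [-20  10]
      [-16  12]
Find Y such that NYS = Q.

Y = [[2, 2], [0, 1], [0, 4]]

Y = N⁻¹QS⁻¹ (apply N⁻¹ on the left and S⁻¹ on the right).
N has determinant -4; N⁻¹ = [[2, -3, 2], [3/4, -1, 1/2], [1, -2, 1]].
S has determinant -5; S⁻¹ = [[1/5, 2/5], [3/5, 1/5]].
N⁻¹Q = [[4, 2], [3, -1], [12, -4]].
Y = (N⁻¹Q)S⁻¹ = [[2, 2], [0, 1], [0, 4]].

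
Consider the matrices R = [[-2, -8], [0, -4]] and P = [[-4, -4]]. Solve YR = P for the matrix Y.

Right-multiplying both sides by R⁻¹ gives Y = PR⁻¹.
det R = 8; the adjugate gives R⁻¹ = [[-1/2, 1], [0, -1/4]].
Y = PR⁻¹ = [[-4, -4]] · [[-1/2, 1], [0, -1/4]] = [[2, -3]].

Y = [[2, -3]]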